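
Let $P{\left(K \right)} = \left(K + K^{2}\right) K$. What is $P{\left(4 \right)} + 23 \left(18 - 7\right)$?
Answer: $333$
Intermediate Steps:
$P{\left(K \right)} = K \left(K + K^{2}\right)$
$P{\left(4 \right)} + 23 \left(18 - 7\right) = 4^{2} \left(1 + 4\right) + 23 \left(18 - 7\right) = 16 \cdot 5 + 23 \cdot 11 = 80 + 253 = 333$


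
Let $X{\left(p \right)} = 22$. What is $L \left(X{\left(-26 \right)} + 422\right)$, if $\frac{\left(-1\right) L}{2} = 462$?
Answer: $-410256$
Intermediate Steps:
$L = -924$ ($L = \left(-2\right) 462 = -924$)
$L \left(X{\left(-26 \right)} + 422\right) = - 924 \left(22 + 422\right) = \left(-924\right) 444 = -410256$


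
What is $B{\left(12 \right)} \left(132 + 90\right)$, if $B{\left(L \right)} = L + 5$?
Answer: $3774$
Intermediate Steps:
$B{\left(L \right)} = 5 + L$
$B{\left(12 \right)} \left(132 + 90\right) = \left(5 + 12\right) \left(132 + 90\right) = 17 \cdot 222 = 3774$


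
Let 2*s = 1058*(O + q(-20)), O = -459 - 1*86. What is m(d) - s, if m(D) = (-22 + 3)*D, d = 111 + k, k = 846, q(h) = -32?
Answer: 287050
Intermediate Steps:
O = -545 (O = -459 - 86 = -545)
d = 957 (d = 111 + 846 = 957)
s = -305233 (s = (1058*(-545 - 32))/2 = (1058*(-577))/2 = (½)*(-610466) = -305233)
m(D) = -19*D
m(d) - s = -19*957 - 1*(-305233) = -18183 + 305233 = 287050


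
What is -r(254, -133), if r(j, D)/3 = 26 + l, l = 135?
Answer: -483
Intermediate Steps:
r(j, D) = 483 (r(j, D) = 3*(26 + 135) = 3*161 = 483)
-r(254, -133) = -1*483 = -483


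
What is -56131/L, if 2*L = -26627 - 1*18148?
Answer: 112262/44775 ≈ 2.5072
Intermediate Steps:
L = -44775/2 (L = (-26627 - 1*18148)/2 = (-26627 - 18148)/2 = (½)*(-44775) = -44775/2 ≈ -22388.)
-56131/L = -56131/(-44775/2) = -56131*(-2/44775) = 112262/44775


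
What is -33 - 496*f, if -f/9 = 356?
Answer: 1589151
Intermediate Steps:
f = -3204 (f = -9*356 = -3204)
-33 - 496*f = -33 - 496*(-3204) = -33 + 1589184 = 1589151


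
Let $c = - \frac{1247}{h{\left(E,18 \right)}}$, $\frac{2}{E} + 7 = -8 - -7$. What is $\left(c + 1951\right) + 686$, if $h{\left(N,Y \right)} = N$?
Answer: $7625$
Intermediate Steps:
$E = - \frac{1}{4}$ ($E = \frac{2}{-7 - 1} = \frac{2}{-8} = 2 \left(- \frac{1}{8}\right) = - \frac{1}{4} \approx -0.25$)
$c = 4988$ ($c = - \frac{1247}{- \frac{1}{4}} = \left(-1247\right) \left(-4\right) = 4988$)
$\left(c + 1951\right) + 686 = \left(4988 + 1951\right) + 686 = 6939 + 686 = 7625$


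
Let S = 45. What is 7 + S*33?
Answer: 1492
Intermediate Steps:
7 + S*33 = 7 + 45*33 = 7 + 1485 = 1492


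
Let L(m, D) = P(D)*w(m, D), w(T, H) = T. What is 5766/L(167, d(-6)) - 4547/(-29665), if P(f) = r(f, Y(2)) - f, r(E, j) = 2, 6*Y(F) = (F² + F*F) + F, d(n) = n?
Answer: 88561591/19816220 ≈ 4.4691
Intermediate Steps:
Y(F) = F²/3 + F/6 (Y(F) = ((F² + F*F) + F)/6 = ((F² + F²) + F)/6 = (2*F² + F)/6 = (F + 2*F²)/6 = F²/3 + F/6)
P(f) = 2 - f
L(m, D) = m*(2 - D) (L(m, D) = (2 - D)*m = m*(2 - D))
5766/L(167, d(-6)) - 4547/(-29665) = 5766/((167*(2 - 1*(-6)))) - 4547/(-29665) = 5766/((167*(2 + 6))) - 4547*(-1/29665) = 5766/((167*8)) + 4547/29665 = 5766/1336 + 4547/29665 = 5766*(1/1336) + 4547/29665 = 2883/668 + 4547/29665 = 88561591/19816220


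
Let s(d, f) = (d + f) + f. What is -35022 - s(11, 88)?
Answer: -35209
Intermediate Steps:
s(d, f) = d + 2*f
-35022 - s(11, 88) = -35022 - (11 + 2*88) = -35022 - (11 + 176) = -35022 - 1*187 = -35022 - 187 = -35209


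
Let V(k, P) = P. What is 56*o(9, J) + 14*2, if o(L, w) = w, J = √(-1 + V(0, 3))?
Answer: 28 + 56*√2 ≈ 107.20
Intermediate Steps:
J = √2 (J = √(-1 + 3) = √2 ≈ 1.4142)
56*o(9, J) + 14*2 = 56*√2 + 14*2 = 56*√2 + 28 = 28 + 56*√2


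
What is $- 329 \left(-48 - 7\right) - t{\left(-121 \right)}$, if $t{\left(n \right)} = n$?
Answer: $18216$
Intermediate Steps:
$- 329 \left(-48 - 7\right) - t{\left(-121 \right)} = - 329 \left(-48 - 7\right) - -121 = \left(-329\right) \left(-55\right) + 121 = 18095 + 121 = 18216$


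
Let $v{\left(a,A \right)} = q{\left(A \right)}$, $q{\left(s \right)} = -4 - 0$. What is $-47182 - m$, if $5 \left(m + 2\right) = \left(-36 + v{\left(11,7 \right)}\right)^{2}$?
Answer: $-47500$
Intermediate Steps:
$q{\left(s \right)} = -4$ ($q{\left(s \right)} = -4 + 0 = -4$)
$v{\left(a,A \right)} = -4$
$m = 318$ ($m = -2 + \frac{\left(-36 - 4\right)^{2}}{5} = -2 + \frac{\left(-40\right)^{2}}{5} = -2 + \frac{1}{5} \cdot 1600 = -2 + 320 = 318$)
$-47182 - m = -47182 - 318 = -47500$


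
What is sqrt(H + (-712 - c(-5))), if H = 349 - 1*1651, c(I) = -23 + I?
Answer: I*sqrt(1986) ≈ 44.565*I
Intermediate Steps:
H = -1302 (H = 349 - 1651 = -1302)
sqrt(H + (-712 - c(-5))) = sqrt(-1302 + (-712 - (-23 - 5))) = sqrt(-1302 + (-712 - 1*(-28))) = sqrt(-1302 + (-712 + 28)) = sqrt(-1302 - 684) = sqrt(-1986) = I*sqrt(1986)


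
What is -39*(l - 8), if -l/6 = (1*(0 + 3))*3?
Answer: 2418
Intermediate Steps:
l = -54 (l = -6*1*(0 + 3)*3 = -6*1*3*3 = -18*3 = -6*9 = -54)
-39*(l - 8) = -39*(-54 - 8) = -39*(-62) = 2418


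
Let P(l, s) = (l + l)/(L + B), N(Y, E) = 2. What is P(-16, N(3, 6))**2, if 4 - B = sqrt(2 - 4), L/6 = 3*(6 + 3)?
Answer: 1024/(166 - I*sqrt(2))**2 ≈ 0.037153 + 0.00063308*I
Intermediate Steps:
L = 162 (L = 6*(3*(6 + 3)) = 6*(3*9) = 6*27 = 162)
B = 4 - I*sqrt(2) (B = 4 - sqrt(2 - 4) = 4 - sqrt(-2) = 4 - I*sqrt(2) ≈ 4.0 - 1.4142*I)
P(l, s) = 2*l/(166 - I*sqrt(2)) (P(l, s) = (l + l)/(162 + (4 - I*sqrt(2))) = (2*l)/(166 - I*sqrt(2)) = 2*l/(166 - I*sqrt(2)))
P(-16, N(3, 6))**2 = ((166/13779)*(-16) + (1/13779)*I*(-16)*sqrt(2))**2 = (-2656/13779 - 16*I*sqrt(2)/13779)**2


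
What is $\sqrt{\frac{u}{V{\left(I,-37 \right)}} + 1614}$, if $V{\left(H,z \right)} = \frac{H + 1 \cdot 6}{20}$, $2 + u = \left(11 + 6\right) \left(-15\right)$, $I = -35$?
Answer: $\frac{\sqrt{1506434}}{29} \approx 42.323$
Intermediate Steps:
$u = -257$ ($u = -2 + \left(11 + 6\right) \left(-15\right) = -2 + 17 \left(-15\right) = -2 - 255 = -257$)
$V{\left(H,z \right)} = \frac{3}{10} + \frac{H}{20}$ ($V{\left(H,z \right)} = \left(H + 6\right) \frac{1}{20} = \left(6 + H\right) \frac{1}{20} = \frac{3}{10} + \frac{H}{20}$)
$\sqrt{\frac{u}{V{\left(I,-37 \right)}} + 1614} = \sqrt{- \frac{257}{\frac{3}{10} + \frac{1}{20} \left(-35\right)} + 1614} = \sqrt{- \frac{257}{\frac{3}{10} - \frac{7}{4}} + 1614} = \sqrt{- \frac{257}{- \frac{29}{20}} + 1614} = \sqrt{\left(-257\right) \left(- \frac{20}{29}\right) + 1614} = \sqrt{\frac{5140}{29} + 1614} = \sqrt{\frac{51946}{29}} = \frac{\sqrt{1506434}}{29}$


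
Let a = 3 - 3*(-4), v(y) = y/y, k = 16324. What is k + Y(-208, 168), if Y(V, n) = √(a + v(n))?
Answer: 16328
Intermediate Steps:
v(y) = 1
a = 15 (a = 3 + 12 = 15)
Y(V, n) = 4 (Y(V, n) = √(15 + 1) = √16 = 4)
k + Y(-208, 168) = 16324 + 4 = 16328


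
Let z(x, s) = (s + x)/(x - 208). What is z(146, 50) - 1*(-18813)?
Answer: 583105/31 ≈ 18810.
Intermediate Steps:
z(x, s) = (s + x)/(-208 + x)
z(146, 50) - 1*(-18813) = (50 + 146)/(-208 + 146) - 1*(-18813) = 196/(-62) + 18813 = -1/62*196 + 18813 = -98/31 + 18813 = 583105/31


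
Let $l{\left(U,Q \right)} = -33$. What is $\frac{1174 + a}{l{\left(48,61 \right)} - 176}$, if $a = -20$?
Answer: $- \frac{1154}{209} \approx -5.5215$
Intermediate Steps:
$\frac{1174 + a}{l{\left(48,61 \right)} - 176} = \frac{1174 - 20}{-33 - 176} = \frac{1154}{-209} = 1154 \left(- \frac{1}{209}\right) = - \frac{1154}{209}$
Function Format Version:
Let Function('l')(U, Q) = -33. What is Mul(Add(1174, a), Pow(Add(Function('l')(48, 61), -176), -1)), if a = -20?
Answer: Rational(-1154, 209) ≈ -5.5215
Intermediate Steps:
Mul(Add(1174, a), Pow(Add(Function('l')(48, 61), -176), -1)) = Mul(Add(1174, -20), Pow(Add(-33, -176), -1)) = Mul(1154, Pow(-209, -1)) = Mul(1154, Rational(-1, 209)) = Rational(-1154, 209)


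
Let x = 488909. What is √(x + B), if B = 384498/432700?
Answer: √915382513168946/43270 ≈ 699.22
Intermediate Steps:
B = 192249/216350 (B = 384498*(1/432700) = 192249/216350 ≈ 0.88860)
√(x + B) = √(488909 + 192249/216350) = √(105775654399/216350) = √915382513168946/43270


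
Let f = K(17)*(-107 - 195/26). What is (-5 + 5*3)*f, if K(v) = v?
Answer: -19465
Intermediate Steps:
f = -3893/2 (f = 17*(-107 - 195/26) = 17*(-107 - 195*1/26) = 17*(-107 - 15/2) = 17*(-229/2) = -3893/2 ≈ -1946.5)
(-5 + 5*3)*f = (-5 + 5*3)*(-3893/2) = (-5 + 15)*(-3893/2) = 10*(-3893/2) = -19465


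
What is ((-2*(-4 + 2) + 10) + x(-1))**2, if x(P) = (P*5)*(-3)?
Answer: 841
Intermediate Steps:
x(P) = -15*P (x(P) = (5*P)*(-3) = -15*P)
((-2*(-4 + 2) + 10) + x(-1))**2 = ((-2*(-4 + 2) + 10) - 15*(-1))**2 = ((-2*(-2) + 10) + 15)**2 = ((4 + 10) + 15)**2 = (14 + 15)**2 = 29**2 = 841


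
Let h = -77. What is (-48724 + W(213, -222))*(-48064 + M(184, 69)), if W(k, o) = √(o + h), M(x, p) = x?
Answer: 2332905120 - 47880*I*√299 ≈ 2.3329e+9 - 8.2792e+5*I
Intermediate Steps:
W(k, o) = √(-77 + o) (W(k, o) = √(o - 77) = √(-77 + o))
(-48724 + W(213, -222))*(-48064 + M(184, 69)) = (-48724 + √(-77 - 222))*(-48064 + 184) = (-48724 + √(-299))*(-47880) = (-48724 + I*√299)*(-47880) = 2332905120 - 47880*I*√299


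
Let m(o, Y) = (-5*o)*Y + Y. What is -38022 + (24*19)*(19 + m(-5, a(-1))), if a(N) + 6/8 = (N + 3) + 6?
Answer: 56598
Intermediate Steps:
a(N) = 33/4 + N (a(N) = -¾ + ((N + 3) + 6) = -¾ + ((3 + N) + 6) = -¾ + (9 + N) = 33/4 + N)
m(o, Y) = Y - 5*Y*o (m(o, Y) = -5*Y*o + Y = Y - 5*Y*o)
-38022 + (24*19)*(19 + m(-5, a(-1))) = -38022 + (24*19)*(19 + (33/4 - 1)*(1 - 5*(-5))) = -38022 + 456*(19 + 29*(1 + 25)/4) = -38022 + 456*(19 + (29/4)*26) = -38022 + 456*(19 + 377/2) = -38022 + 456*(415/2) = -38022 + 94620 = 56598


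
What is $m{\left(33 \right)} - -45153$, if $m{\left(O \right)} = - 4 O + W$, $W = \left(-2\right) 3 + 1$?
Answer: $45016$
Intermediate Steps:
$W = -5$ ($W = -6 + 1 = -5$)
$m{\left(O \right)} = -5 - 4 O$ ($m{\left(O \right)} = - 4 O - 5 = -5 - 4 O$)
$m{\left(33 \right)} - -45153 = \left(-5 - 132\right) - -45153 = \left(-5 - 132\right) + 45153 = -137 + 45153 = 45016$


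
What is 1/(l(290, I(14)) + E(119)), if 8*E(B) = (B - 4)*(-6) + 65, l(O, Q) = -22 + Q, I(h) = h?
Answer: -8/689 ≈ -0.011611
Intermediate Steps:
E(B) = 89/8 - 3*B/4 (E(B) = ((B - 4)*(-6) + 65)/8 = ((-4 + B)*(-6) + 65)/8 = ((24 - 6*B) + 65)/8 = (89 - 6*B)/8 = 89/8 - 3*B/4)
1/(l(290, I(14)) + E(119)) = 1/((-22 + 14) + (89/8 - ¾*119)) = 1/(-8 + (89/8 - 357/4)) = 1/(-8 - 625/8) = 1/(-689/8) = -8/689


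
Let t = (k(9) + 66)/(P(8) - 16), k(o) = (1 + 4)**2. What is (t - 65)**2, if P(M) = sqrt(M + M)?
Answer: 758641/144 ≈ 5268.3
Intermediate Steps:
k(o) = 25 (k(o) = 5**2 = 25)
P(M) = sqrt(2)*sqrt(M) (P(M) = sqrt(2*M) = sqrt(2)*sqrt(M))
t = -91/12 (t = (25 + 66)/(sqrt(2)*sqrt(8) - 16) = 91/(sqrt(2)*(2*sqrt(2)) - 16) = 91/(4 - 16) = 91/(-12) = 91*(-1/12) = -91/12 ≈ -7.5833)
(t - 65)**2 = (-91/12 - 65)**2 = (-871/12)**2 = 758641/144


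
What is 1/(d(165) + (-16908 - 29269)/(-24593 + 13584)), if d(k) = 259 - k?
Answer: 11009/1081023 ≈ 0.010184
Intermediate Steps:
1/(d(165) + (-16908 - 29269)/(-24593 + 13584)) = 1/((259 - 1*165) + (-16908 - 29269)/(-24593 + 13584)) = 1/((259 - 165) - 46177/(-11009)) = 1/(94 - 46177*(-1/11009)) = 1/(94 + 46177/11009) = 1/(1081023/11009) = 11009/1081023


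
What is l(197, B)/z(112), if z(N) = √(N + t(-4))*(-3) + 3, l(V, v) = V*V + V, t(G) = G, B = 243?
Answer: -13002/107 - 78012*√3/107 ≈ -1384.3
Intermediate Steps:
l(V, v) = V + V² (l(V, v) = V² + V = V + V²)
z(N) = 3 - 3*√(-4 + N) (z(N) = √(N - 4)*(-3) + 3 = √(-4 + N)*(-3) + 3 = -3*√(-4 + N) + 3 = 3 - 3*√(-4 + N))
l(197, B)/z(112) = (197*(1 + 197))/(3 - 3*√(-4 + 112)) = (197*198)/(3 - 18*√3) = 39006/(3 - 18*√3)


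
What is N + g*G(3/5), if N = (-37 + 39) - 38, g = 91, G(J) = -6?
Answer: -582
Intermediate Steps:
N = -36 (N = 2 - 38 = -36)
N + g*G(3/5) = -36 + 91*(-6) = -36 - 546 = -582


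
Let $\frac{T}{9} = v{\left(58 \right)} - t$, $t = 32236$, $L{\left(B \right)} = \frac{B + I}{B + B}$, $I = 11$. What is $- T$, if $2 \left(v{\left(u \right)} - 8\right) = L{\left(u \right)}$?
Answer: $\frac{67291443}{232} \approx 2.9005 \cdot 10^{5}$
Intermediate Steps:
$L{\left(B \right)} = \frac{11 + B}{2 B}$ ($L{\left(B \right)} = \frac{B + 11}{B + B} = \frac{11 + B}{2 B}$)
$v{\left(u \right)} = 8 + \frac{11 + u}{4 u}$ ($v{\left(u \right)} = 8 + \frac{\frac{1}{2} \frac{1}{u} \left(11 + u\right)}{2} = 8 + \frac{11 + u}{4 u}$)
$T = - \frac{67291443}{232}$ ($T = 9 \left(\frac{11 \left(1 + 3 \cdot 58\right)}{4 \cdot 58} - 32236\right) = 9 \left(\frac{11}{4} \cdot \frac{1}{58} \left(1 + 174\right) - 32236\right) = 9 \left(\frac{11}{4} \cdot \frac{1}{58} \cdot 175 - 32236\right) = 9 \left(\frac{1925}{232} - 32236\right) = 9 \left(- \frac{7476827}{232}\right) = - \frac{67291443}{232} \approx -2.9005 \cdot 10^{5}$)
$- T = \left(-1\right) \left(- \frac{67291443}{232}\right) = \frac{67291443}{232}$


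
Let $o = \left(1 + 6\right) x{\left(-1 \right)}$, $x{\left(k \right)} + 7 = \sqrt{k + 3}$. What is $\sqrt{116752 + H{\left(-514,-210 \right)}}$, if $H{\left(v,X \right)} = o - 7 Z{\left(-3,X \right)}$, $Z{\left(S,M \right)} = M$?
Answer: $\sqrt{118173 + 7 \sqrt{2}} \approx 343.78$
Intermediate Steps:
$x{\left(k \right)} = -7 + \sqrt{3 + k}$ ($x{\left(k \right)} = -7 + \sqrt{k + 3} = -7 + \sqrt{3 + k}$)
$o = -49 + 7 \sqrt{2}$ ($o = \left(1 + 6\right) \left(-7 + \sqrt{3 - 1}\right) = 7 \left(-7 + \sqrt{2}\right) = -49 + 7 \sqrt{2} \approx -39.101$)
$H{\left(v,X \right)} = -49 - 7 X + 7 \sqrt{2}$ ($H{\left(v,X \right)} = \left(-49 + 7 \sqrt{2}\right) - 7 X = -49 - 7 X + 7 \sqrt{2}$)
$\sqrt{116752 + H{\left(-514,-210 \right)}} = \sqrt{116752 - \left(-1421 - 7 \sqrt{2}\right)} = \sqrt{116752 + \left(-49 + 1470 + 7 \sqrt{2}\right)} = \sqrt{116752 + \left(1421 + 7 \sqrt{2}\right)} = \sqrt{118173 + 7 \sqrt{2}}$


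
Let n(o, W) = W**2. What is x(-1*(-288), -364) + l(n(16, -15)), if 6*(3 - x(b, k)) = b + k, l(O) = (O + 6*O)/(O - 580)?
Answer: 2392/213 ≈ 11.230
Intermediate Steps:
l(O) = 7*O/(-580 + O) (l(O) = (7*O)/(-580 + O) = 7*O/(-580 + O))
x(b, k) = 3 - b/6 - k/6 (x(b, k) = 3 - (b + k)/6 = 3 + (-b/6 - k/6) = 3 - b/6 - k/6)
x(-1*(-288), -364) + l(n(16, -15)) = (3 - (-1)*(-288)/6 - 1/6*(-364)) + 7*(-15)**2/(-580 + (-15)**2) = (3 - 1/6*288 + 182/3) + 7*225/(-580 + 225) = (3 - 48 + 182/3) + 7*225/(-355) = 47/3 + 7*225*(-1/355) = 47/3 - 315/71 = 2392/213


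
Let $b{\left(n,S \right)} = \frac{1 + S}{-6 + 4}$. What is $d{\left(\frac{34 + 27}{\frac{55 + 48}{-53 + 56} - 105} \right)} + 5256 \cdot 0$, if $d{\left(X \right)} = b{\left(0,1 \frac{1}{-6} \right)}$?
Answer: $- \frac{5}{12} \approx -0.41667$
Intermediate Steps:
$b{\left(n,S \right)} = - \frac{1}{2} - \frac{S}{2}$ ($b{\left(n,S \right)} = \frac{1 + S}{-2} = \left(1 + S\right) \left(- \frac{1}{2}\right) = - \frac{1}{2} - \frac{S}{2}$)
$d{\left(X \right)} = - \frac{5}{12}$ ($d{\left(X \right)} = - \frac{1}{2} - \frac{1 \frac{1}{-6}}{2} = - \frac{1}{2} - \frac{1 \left(- \frac{1}{6}\right)}{2} = - \frac{1}{2} - - \frac{1}{12} = - \frac{1}{2} + \frac{1}{12} = - \frac{5}{12}$)
$d{\left(\frac{34 + 27}{\frac{55 + 48}{-53 + 56} - 105} \right)} + 5256 \cdot 0 = - \frac{5}{12} + 5256 \cdot 0 = - \frac{5}{12} + 0 = - \frac{5}{12}$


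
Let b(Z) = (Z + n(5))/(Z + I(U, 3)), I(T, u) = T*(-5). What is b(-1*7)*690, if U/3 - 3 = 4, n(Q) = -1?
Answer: 345/7 ≈ 49.286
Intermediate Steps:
U = 21 (U = 9 + 3*4 = 9 + 12 = 21)
I(T, u) = -5*T
b(Z) = (-1 + Z)/(-105 + Z) (b(Z) = (Z - 1)/(Z - 5*21) = (-1 + Z)/(Z - 105) = (-1 + Z)/(-105 + Z))
b(-1*7)*690 = ((-1 - 1*7)/(-105 - 1*7))*690 = ((-1 - 7)/(-105 - 7))*690 = (-8/(-112))*690 = -1/112*(-8)*690 = (1/14)*690 = 345/7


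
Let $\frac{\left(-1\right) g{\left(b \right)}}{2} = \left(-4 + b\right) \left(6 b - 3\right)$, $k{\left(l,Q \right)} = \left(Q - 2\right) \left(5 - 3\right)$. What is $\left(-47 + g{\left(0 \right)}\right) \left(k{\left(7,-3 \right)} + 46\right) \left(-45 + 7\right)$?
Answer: $97128$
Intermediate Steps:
$k{\left(l,Q \right)} = -4 + 2 Q$ ($k{\left(l,Q \right)} = \left(-2 + Q\right) 2 = -4 + 2 Q$)
$g{\left(b \right)} = - 2 \left(-4 + b\right) \left(-3 + 6 b\right)$ ($g{\left(b \right)} = - 2 \left(-4 + b\right) \left(6 b - 3\right) = - 2 \left(-4 + b\right) \left(-3 + 6 b\right)$)
$\left(-47 + g{\left(0 \right)}\right) \left(k{\left(7,-3 \right)} + 46\right) \left(-45 + 7\right) = \left(-47 - \left(24 + 12 \cdot 0^{2}\right)\right) \left(\left(-4 + 2 \left(-3\right)\right) + 46\right) \left(-45 + 7\right) = \left(-47 - 24\right) \left(\left(-4 - 6\right) + 46\right) \left(-38\right) = \left(-47 + \left(-24 + 0 + 0\right)\right) \left(-10 + 46\right) \left(-38\right) = \left(-47 - 24\right) 36 \left(-38\right) = \left(-71\right) \left(-1368\right) = 97128$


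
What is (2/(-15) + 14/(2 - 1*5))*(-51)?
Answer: 1224/5 ≈ 244.80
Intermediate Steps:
(2/(-15) + 14/(2 - 1*5))*(-51) = (2*(-1/15) + 14/(2 - 5))*(-51) = (-2/15 + 14/(-3))*(-51) = (-2/15 + 14*(-⅓))*(-51) = (-2/15 - 14/3)*(-51) = -24/5*(-51) = 1224/5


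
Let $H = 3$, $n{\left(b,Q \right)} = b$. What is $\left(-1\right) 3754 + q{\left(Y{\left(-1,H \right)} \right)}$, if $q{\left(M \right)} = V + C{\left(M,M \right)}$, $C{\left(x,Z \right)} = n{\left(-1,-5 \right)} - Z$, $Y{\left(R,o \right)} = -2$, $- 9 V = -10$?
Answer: $- \frac{33767}{9} \approx -3751.9$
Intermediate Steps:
$V = \frac{10}{9}$ ($V = \left(- \frac{1}{9}\right) \left(-10\right) = \frac{10}{9} \approx 1.1111$)
$C{\left(x,Z \right)} = -1 - Z$
$q{\left(M \right)} = \frac{1}{9} - M$ ($q{\left(M \right)} = \frac{10}{9} - \left(1 + M\right) = \frac{1}{9} - M$)
$\left(-1\right) 3754 + q{\left(Y{\left(-1,H \right)} \right)} = \left(-1\right) 3754 + \left(\frac{1}{9} - -2\right) = -3754 + \left(\frac{1}{9} + 2\right) = -3754 + \frac{19}{9} = - \frac{33767}{9}$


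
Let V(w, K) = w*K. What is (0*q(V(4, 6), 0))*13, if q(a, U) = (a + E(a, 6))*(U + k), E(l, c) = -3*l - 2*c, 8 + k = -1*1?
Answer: 0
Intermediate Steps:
k = -9 (k = -8 - 1*1 = -8 - 1 = -9)
V(w, K) = K*w
q(a, U) = (-12 - 2*a)*(-9 + U) (q(a, U) = (a + (-3*a - 2*6))*(U - 9) = (a + (-3*a - 12))*(-9 + U) = (a + (-12 - 3*a))*(-9 + U) = (-12 - 2*a)*(-9 + U))
(0*q(V(4, 6), 0))*13 = (0*(108 - 12*0 + 18*(6*4) - 2*0*6*4))*13 = (0*(108 + 0 + 18*24 - 2*0*24))*13 = (0*(108 + 0 + 432 + 0))*13 = (0*540)*13 = 0*13 = 0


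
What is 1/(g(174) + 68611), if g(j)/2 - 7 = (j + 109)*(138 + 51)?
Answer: 1/175599 ≈ 5.6948e-6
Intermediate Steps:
g(j) = 41216 + 378*j (g(j) = 14 + 2*((j + 109)*(138 + 51)) = 14 + 2*((109 + j)*189) = 14 + 2*(20601 + 189*j) = 14 + (41202 + 378*j) = 41216 + 378*j)
1/(g(174) + 68611) = 1/((41216 + 378*174) + 68611) = 1/((41216 + 65772) + 68611) = 1/(106988 + 68611) = 1/175599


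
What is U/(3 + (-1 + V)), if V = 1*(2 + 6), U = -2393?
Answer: -2393/10 ≈ -239.30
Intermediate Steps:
V = 8 (V = 1*8 = 8)
U/(3 + (-1 + V)) = -2393/(3 + (-1 + 8)) = -2393/(3 + 7) = -2393/10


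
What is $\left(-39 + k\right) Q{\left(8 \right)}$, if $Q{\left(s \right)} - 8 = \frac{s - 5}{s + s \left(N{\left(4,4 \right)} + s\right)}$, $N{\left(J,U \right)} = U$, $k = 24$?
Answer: $- \frac{12525}{104} \approx -120.43$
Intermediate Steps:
$Q{\left(s \right)} = 8 + \frac{-5 + s}{s + s \left(4 + s\right)}$ ($Q{\left(s \right)} = 8 + \frac{s - 5}{s + s \left(4 + s\right)} = 8 + \frac{-5 + s}{s + s \left(4 + s\right)}$)
$\left(-39 + k\right) Q{\left(8 \right)} = \left(-39 + 24\right) \frac{-5 + 8 \cdot 8^{2} + 41 \cdot 8}{8 \left(5 + 8\right)} = - 15 \frac{-5 + 8 \cdot 64 + 328}{8 \cdot 13} = - 15 \cdot \frac{1}{8} \cdot \frac{1}{13} \left(-5 + 512 + 328\right) = - 15 \cdot \frac{1}{8} \cdot \frac{1}{13} \cdot 835 = \left(-15\right) \frac{835}{104} = - \frac{12525}{104}$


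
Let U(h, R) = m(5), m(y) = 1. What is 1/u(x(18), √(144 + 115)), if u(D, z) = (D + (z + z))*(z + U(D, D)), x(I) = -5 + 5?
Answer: 1/516 - √259/133644 ≈ 0.0018176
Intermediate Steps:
x(I) = 0
U(h, R) = 1
u(D, z) = (1 + z)*(D + 2*z) (u(D, z) = (D + (z + z))*(z + 1) = (D + 2*z)*(1 + z) = (1 + z)*(D + 2*z))
1/u(x(18), √(144 + 115)) = 1/(0 + 2*√(144 + 115) + 2*(√(144 + 115))² + 0*√(144 + 115)) = 1/(0 + 2*√259 + 2*(√259)² + 0*√259) = 1/(0 + 2*√259 + 2*259 + 0) = 1/(0 + 2*√259 + 518 + 0) = 1/(518 + 2*√259)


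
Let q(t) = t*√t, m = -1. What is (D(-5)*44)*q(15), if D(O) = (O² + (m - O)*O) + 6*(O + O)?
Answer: -36300*√15 ≈ -1.4059e+5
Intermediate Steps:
q(t) = t^(3/2)
D(O) = O² + 12*O + O*(-1 - O) (D(O) = (O² + (-1 - O)*O) + 6*(O + O) = (O² + O*(-1 - O)) + 6*(2*O) = (O² + O*(-1 - O)) + 12*O = O² + 12*O + O*(-1 - O))
(D(-5)*44)*q(15) = ((11*(-5))*44)*15^(3/2) = (-55*44)*(15*√15) = -36300*√15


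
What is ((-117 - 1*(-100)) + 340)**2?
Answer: 104329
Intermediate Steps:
((-117 - 1*(-100)) + 340)**2 = ((-117 + 100) + 340)**2 = (-17 + 340)**2 = 323**2 = 104329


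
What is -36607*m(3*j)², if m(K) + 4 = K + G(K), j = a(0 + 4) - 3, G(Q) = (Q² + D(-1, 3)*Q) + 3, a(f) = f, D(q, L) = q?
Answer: -2342848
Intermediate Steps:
G(Q) = 3 + Q² - Q (G(Q) = (Q² - Q) + 3 = 3 + Q² - Q)
j = 1 (j = (0 + 4) - 3 = 4 - 3 = 1)
m(K) = -1 + K² (m(K) = -4 + (K + (3 + K² - K)) = -4 + (3 + K²) = -1 + K²)
-36607*m(3*j)² = -36607*(-1 + (3*1)²)² = -36607*(-1 + 3²)² = -36607*(-1 + 9)² = -36607*8² = -36607*64 = -2342848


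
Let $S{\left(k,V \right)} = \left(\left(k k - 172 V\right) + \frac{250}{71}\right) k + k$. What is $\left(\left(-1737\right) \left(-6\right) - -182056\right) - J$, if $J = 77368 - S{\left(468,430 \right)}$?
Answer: $\frac{4828509630}{71} \approx 6.8007 \cdot 10^{7}$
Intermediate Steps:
$S{\left(k,V \right)} = k + k \left(\frac{250}{71} + k^{2} - 172 V\right)$ ($S{\left(k,V \right)} = \left(\left(k^{2} - 172 V\right) + 250 \cdot \frac{1}{71}\right) k + k = \left(\left(k^{2} - 172 V\right) + \frac{250}{71}\right) k + k = \left(\frac{250}{71} + k^{2} - 172 V\right) k + k = k \left(\frac{250}{71} + k^{2} - 172 V\right) + k = k + k \left(\frac{250}{71} + k^{2} - 172 V\right)$)
$J = - \frac{4814843692}{71}$ ($J = 77368 - \frac{1}{71} \cdot 468 \left(321 - 5251160 + 71 \cdot 468^{2}\right) = 77368 - \frac{1}{71} \cdot 468 \left(321 - 5251160 + 71 \cdot 219024\right) = 77368 - \frac{1}{71} \cdot 468 \left(321 - 5251160 + 15550704\right) = 77368 - \frac{1}{71} \cdot 468 \cdot 10299865 = 77368 - \frac{4820336820}{71} = - \frac{4814843692}{71} \approx -6.7815 \cdot 10^{7}$)
$\left(\left(-1737\right) \left(-6\right) - -182056\right) - J = \left(\left(-1737\right) \left(-6\right) - -182056\right) - - \frac{4814843692}{71} = \left(10422 + 182056\right) + \frac{4814843692}{71} = 192478 + \frac{4814843692}{71} = \frac{4828509630}{71}$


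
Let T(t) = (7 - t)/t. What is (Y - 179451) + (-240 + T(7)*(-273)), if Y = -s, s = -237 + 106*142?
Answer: -194506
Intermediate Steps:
T(t) = (7 - t)/t
s = 14815 (s = -237 + 15052 = 14815)
Y = -14815 (Y = -1*14815 = -14815)
(Y - 179451) + (-240 + T(7)*(-273)) = (-14815 - 179451) + (-240 + ((7 - 1*7)/7)*(-273)) = -194266 + (-240 + ((7 - 7)/7)*(-273)) = -194266 + (-240 + ((1/7)*0)*(-273)) = -194266 + (-240 + 0*(-273)) = -194266 + (-240 + 0) = -194266 - 240 = -194506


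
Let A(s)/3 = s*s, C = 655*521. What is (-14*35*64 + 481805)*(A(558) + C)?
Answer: 574473679415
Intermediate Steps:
C = 341255
A(s) = 3*s**2 (A(s) = 3*(s*s) = 3*s**2)
(-14*35*64 + 481805)*(A(558) + C) = (-14*35*64 + 481805)*(3*558**2 + 341255) = (-490*64 + 481805)*(3*311364 + 341255) = (-31360 + 481805)*(934092 + 341255) = 450445*1275347 = 574473679415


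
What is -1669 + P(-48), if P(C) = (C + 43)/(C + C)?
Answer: -160219/96 ≈ -1668.9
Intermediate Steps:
P(C) = (43 + C)/(2*C) (P(C) = (43 + C)/((2*C)) = (43 + C)*(1/(2*C)) = (43 + C)/(2*C))
-1669 + P(-48) = -1669 + (½)*(43 - 48)/(-48) = -1669 + (½)*(-1/48)*(-5) = -1669 + 5/96 = -160219/96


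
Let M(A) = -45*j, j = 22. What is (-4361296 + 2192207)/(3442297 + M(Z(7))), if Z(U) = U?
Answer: -2169089/3441307 ≈ -0.63031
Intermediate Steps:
M(A) = -990 (M(A) = -45*22 = -990)
(-4361296 + 2192207)/(3442297 + M(Z(7))) = (-4361296 + 2192207)/(3442297 - 990) = -2169089/3441307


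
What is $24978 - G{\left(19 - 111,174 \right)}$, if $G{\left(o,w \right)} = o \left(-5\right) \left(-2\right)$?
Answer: $25898$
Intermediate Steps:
$G{\left(o,w \right)} = 10 o$ ($G{\left(o,w \right)} = - 5 o \left(-2\right) = 10 o$)
$24978 - G{\left(19 - 111,174 \right)} = 24978 - 10 \left(19 - 111\right) = 24978 - 10 \left(-92\right) = 24978 - -920 = 24978 + 920 = 25898$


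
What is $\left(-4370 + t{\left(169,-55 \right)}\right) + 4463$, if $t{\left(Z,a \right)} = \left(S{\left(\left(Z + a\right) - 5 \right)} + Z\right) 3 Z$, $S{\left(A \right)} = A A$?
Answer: $6109443$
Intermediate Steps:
$S{\left(A \right)} = A^{2}$
$t{\left(Z,a \right)} = 3 Z \left(Z + \left(-5 + Z + a\right)^{2}\right)$ ($t{\left(Z,a \right)} = \left(\left(\left(Z + a\right) - 5\right)^{2} + Z\right) 3 Z = \left(\left(-5 + Z + a\right)^{2} + Z\right) 3 Z = \left(Z + \left(-5 + Z + a\right)^{2}\right) 3 Z = 3 Z \left(Z + \left(-5 + Z + a\right)^{2}\right)$)
$\left(-4370 + t{\left(169,-55 \right)}\right) + 4463 = \left(-4370 + 3 \cdot 169 \left(169 + \left(-5 + 169 - 55\right)^{2}\right)\right) + 4463 = \left(-4370 + 3 \cdot 169 \left(169 + 109^{2}\right)\right) + 4463 = \left(-4370 + 3 \cdot 169 \left(169 + 11881\right)\right) + 4463 = \left(-4370 + 3 \cdot 169 \cdot 12050\right) + 4463 = \left(-4370 + 6109350\right) + 4463 = 6104980 + 4463 = 6109443$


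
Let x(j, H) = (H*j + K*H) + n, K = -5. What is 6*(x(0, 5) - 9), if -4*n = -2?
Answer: -201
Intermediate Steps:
n = ½ (n = -¼*(-2) = ½ ≈ 0.50000)
x(j, H) = ½ - 5*H + H*j (x(j, H) = (H*j - 5*H) + ½ = (-5*H + H*j) + ½ = ½ - 5*H + H*j)
6*(x(0, 5) - 9) = 6*((½ - 5*5 + 5*0) - 9) = 6*((½ - 25 + 0) - 9) = 6*(-49/2 - 9) = 6*(-67/2) = -201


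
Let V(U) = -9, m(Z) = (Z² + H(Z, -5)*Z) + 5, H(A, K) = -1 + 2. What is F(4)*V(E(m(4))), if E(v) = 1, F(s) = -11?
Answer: 99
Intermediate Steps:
H(A, K) = 1
m(Z) = 5 + Z + Z² (m(Z) = (Z² + 1*Z) + 5 = (Z² + Z) + 5 = (Z + Z²) + 5 = 5 + Z + Z²)
F(4)*V(E(m(4))) = -11*(-9) = 99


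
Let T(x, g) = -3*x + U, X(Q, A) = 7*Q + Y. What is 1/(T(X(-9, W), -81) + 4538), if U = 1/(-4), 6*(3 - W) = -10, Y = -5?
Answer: 4/18967 ≈ 0.00021089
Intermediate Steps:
W = 14/3 (W = 3 - 1/6*(-10) = 3 + 5/3 = 14/3 ≈ 4.6667)
X(Q, A) = -5 + 7*Q (X(Q, A) = 7*Q - 5 = -5 + 7*Q)
U = -1/4 ≈ -0.25000
T(x, g) = -1/4 - 3*x (T(x, g) = -3*x - 1/4 = -1/4 - 3*x)
1/(T(X(-9, W), -81) + 4538) = 1/((-1/4 - 3*(-5 + 7*(-9))) + 4538) = 1/((-1/4 - 3*(-5 - 63)) + 4538) = 1/((-1/4 - 3*(-68)) + 4538) = 1/((-1/4 + 204) + 4538) = 1/(815/4 + 4538) = 1/(18967/4) = 4/18967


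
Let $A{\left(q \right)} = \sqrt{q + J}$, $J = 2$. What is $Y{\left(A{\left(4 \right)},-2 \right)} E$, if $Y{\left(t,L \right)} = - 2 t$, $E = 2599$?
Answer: $- 5198 \sqrt{6} \approx -12732.0$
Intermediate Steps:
$A{\left(q \right)} = \sqrt{2 + q}$ ($A{\left(q \right)} = \sqrt{q + 2} = \sqrt{2 + q}$)
$Y{\left(A{\left(4 \right)},-2 \right)} E = - 2 \sqrt{2 + 4} \cdot 2599 = - 2 \sqrt{6} \cdot 2599 = - 5198 \sqrt{6}$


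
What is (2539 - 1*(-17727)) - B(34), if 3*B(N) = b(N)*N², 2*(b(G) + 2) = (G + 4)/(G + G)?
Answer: 20929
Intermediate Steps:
b(G) = -2 + (4 + G)/(4*G) (b(G) = -2 + ((G + 4)/(G + G))/2 = -2 + ((4 + G)/((2*G)))/2 = -2 + ((4 + G)*(1/(2*G)))/2 = -2 + ((4 + G)/(2*G))/2 = -2 + (4 + G)/(4*G))
B(N) = N²*(-7/4 + 1/N)/3 (B(N) = ((-7/4 + 1/N)*N²)/3 = (N²*(-7/4 + 1/N))/3 = N²*(-7/4 + 1/N)/3)
(2539 - 1*(-17727)) - B(34) = (2539 - 1*(-17727)) - 34*(4 - 7*34)/12 = (2539 + 17727) - 34*(4 - 238)/12 = 20266 - 34*(-234)/12 = 20266 - 1*(-663) = 20266 + 663 = 20929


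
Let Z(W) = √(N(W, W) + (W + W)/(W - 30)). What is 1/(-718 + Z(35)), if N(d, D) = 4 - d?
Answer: -718/515541 - I*√17/515541 ≈ -0.0013927 - 7.9976e-6*I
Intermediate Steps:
Z(W) = √(4 - W + 2*W/(-30 + W)) (Z(W) = √((4 - W) + (W + W)/(W - 30)) = √((4 - W) + (2*W)/(-30 + W)) = √((4 - W) + 2*W/(-30 + W)) = √(4 - W + 2*W/(-30 + W)))
1/(-718 + Z(35)) = 1/(-718 + √((-120 - 1*35² + 36*35)/(-30 + 35))) = 1/(-718 + √((-120 - 1*1225 + 1260)/5)) = 1/(-718 + √((-120 - 1225 + 1260)/5)) = 1/(-718 + √((⅕)*(-85))) = 1/(-718 + √(-17)) = 1/(-718 + I*√17)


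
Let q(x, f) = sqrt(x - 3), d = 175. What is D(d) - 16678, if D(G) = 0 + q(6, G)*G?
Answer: -16678 + 175*sqrt(3) ≈ -16375.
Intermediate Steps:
q(x, f) = sqrt(-3 + x)
D(G) = G*sqrt(3) (D(G) = 0 + sqrt(-3 + 6)*G = 0 + sqrt(3)*G = 0 + G*sqrt(3) = G*sqrt(3))
D(d) - 16678 = 175*sqrt(3) - 16678 = -16678 + 175*sqrt(3)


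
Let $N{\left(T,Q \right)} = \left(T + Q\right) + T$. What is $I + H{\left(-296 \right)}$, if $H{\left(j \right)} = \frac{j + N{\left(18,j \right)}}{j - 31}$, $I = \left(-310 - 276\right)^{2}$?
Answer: $\frac{112291048}{327} \approx 3.434 \cdot 10^{5}$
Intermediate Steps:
$I = 343396$ ($I = \left(-586\right)^{2} = 343396$)
$N{\left(T,Q \right)} = Q + 2 T$ ($N{\left(T,Q \right)} = \left(Q + T\right) + T = Q + 2 T$)
$H{\left(j \right)} = \frac{36 + 2 j}{-31 + j}$ ($H{\left(j \right)} = \frac{j + \left(j + 2 \cdot 18\right)}{j - 31} = \frac{j + \left(j + 36\right)}{-31 + j} = \frac{j + \left(36 + j\right)}{-31 + j} = \frac{36 + 2 j}{-31 + j}$)
$I + H{\left(-296 \right)} = 343396 + \frac{2 \left(18 - 296\right)}{-31 - 296} = 343396 + 2 \frac{1}{-327} \left(-278\right) = 343396 + 2 \left(- \frac{1}{327}\right) \left(-278\right) = 343396 + \frac{556}{327} = \frac{112291048}{327}$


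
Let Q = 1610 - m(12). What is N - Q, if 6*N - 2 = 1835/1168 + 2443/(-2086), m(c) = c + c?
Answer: -551890283/348064 ≈ -1585.6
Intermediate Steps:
m(c) = 2*c
N = 139221/348064 (N = 1/3 + (1835/1168 + 2443/(-2086))/6 = 1/3 + (1835*(1/1168) + 2443*(-1/2086))/6 = 1/3 + (1835/1168 - 349/298)/6 = 1/3 + (1/6)*(69599/174032) = 1/3 + 69599/1044192 = 139221/348064 ≈ 0.39999)
Q = 1586 (Q = 1610 - 2*12 = 1610 - 1*24 = 1610 - 24 = 1586)
N - Q = 139221/348064 - 1*1586 = 139221/348064 - 1586 = -551890283/348064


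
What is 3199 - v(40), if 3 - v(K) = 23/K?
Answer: 127863/40 ≈ 3196.6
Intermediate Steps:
v(K) = 3 - 23/K
3199 - v(40) = 3199 - (3 - 23/40) = 3199 - 1*97/40 = 3199 - 97/40 = 127863/40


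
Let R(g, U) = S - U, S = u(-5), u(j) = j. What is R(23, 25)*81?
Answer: -2430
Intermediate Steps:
S = -5
R(g, U) = -5 - U
R(23, 25)*81 = (-5 - 1*25)*81 = (-5 - 25)*81 = -30*81 = -2430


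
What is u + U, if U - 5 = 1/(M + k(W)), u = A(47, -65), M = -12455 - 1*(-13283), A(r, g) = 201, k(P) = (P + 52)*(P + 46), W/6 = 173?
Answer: 243571929/1182388 ≈ 206.00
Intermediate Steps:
W = 1038 (W = 6*173 = 1038)
k(P) = (46 + P)*(52 + P) (k(P) = (52 + P)*(46 + P) = (46 + P)*(52 + P))
M = 828 (M = -12455 + 13283 = 828)
u = 201
U = 5911941/1182388 (U = 5 + 1/(828 + (2392 + 1038² + 98*1038)) = 5 + 1/(828 + (2392 + 1077444 + 101724)) = 5 + 1/(828 + 1181560) = 5 + 1/1182388 = 5911941/1182388 ≈ 5.0000)
u + U = 201 + 5911941/1182388 = 243571929/1182388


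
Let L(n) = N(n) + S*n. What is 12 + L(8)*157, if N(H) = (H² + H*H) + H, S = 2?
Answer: 23876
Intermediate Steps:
N(H) = H + 2*H² (N(H) = (H² + H²) + H = 2*H² + H = H + 2*H²)
L(n) = 2*n + n*(1 + 2*n) (L(n) = n*(1 + 2*n) + 2*n = 2*n + n*(1 + 2*n))
12 + L(8)*157 = 12 + (8*(3 + 2*8))*157 = 12 + (8*(3 + 16))*157 = 12 + (8*19)*157 = 12 + 152*157 = 12 + 23864 = 23876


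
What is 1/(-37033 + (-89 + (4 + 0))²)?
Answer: -1/29808 ≈ -3.3548e-5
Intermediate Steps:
1/(-37033 + (-89 + (4 + 0))²) = 1/(-37033 + (-89 + 4)²) = 1/(-37033 + (-85)²) = 1/(-37033 + 7225) = 1/(-29808) = -1/29808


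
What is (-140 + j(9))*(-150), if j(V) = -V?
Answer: 22350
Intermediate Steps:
(-140 + j(9))*(-150) = (-140 - 1*9)*(-150) = (-140 - 9)*(-150) = -149*(-150) = 22350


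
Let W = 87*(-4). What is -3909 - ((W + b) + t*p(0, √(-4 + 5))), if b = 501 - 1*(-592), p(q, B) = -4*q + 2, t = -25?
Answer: -4604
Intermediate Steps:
W = -348
p(q, B) = 2 - 4*q
b = 1093 (b = 501 + 592 = 1093)
-3909 - ((W + b) + t*p(0, √(-4 + 5))) = -3909 - ((-348 + 1093) - 25*(2 - 4*0)) = -3909 - (745 - 25*(2 + 0)) = -3909 - (745 - 25*2) = -3909 - (745 - 50) = -3909 - 1*695 = -3909 - 695 = -4604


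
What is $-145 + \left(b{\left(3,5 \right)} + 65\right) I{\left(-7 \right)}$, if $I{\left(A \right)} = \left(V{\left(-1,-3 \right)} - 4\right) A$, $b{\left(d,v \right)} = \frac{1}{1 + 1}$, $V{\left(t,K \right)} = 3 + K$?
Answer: $1689$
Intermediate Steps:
$b{\left(d,v \right)} = \frac{1}{2}$
$I{\left(A \right)} = - 4 A$ ($I{\left(A \right)} = \left(\left(3 - 3\right) - 4\right) A = \left(0 - 4\right) A = - 4 A$)
$-145 + \left(b{\left(3,5 \right)} + 65\right) I{\left(-7 \right)} = -145 + \left(\frac{1}{2} + 65\right) \left(\left(-4\right) \left(-7\right)\right) = -145 + \frac{131}{2} \cdot 28 = -145 + 1834 = 1689$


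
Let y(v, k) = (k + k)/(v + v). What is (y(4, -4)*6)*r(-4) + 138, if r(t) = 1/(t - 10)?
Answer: 969/7 ≈ 138.43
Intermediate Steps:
r(t) = 1/(-10 + t)
y(v, k) = k/v (y(v, k) = (2*k)/((2*v)) = (2*k)*(1/(2*v)) = k/v)
(y(4, -4)*6)*r(-4) + 138 = (-4/4*6)/(-10 - 4) + 138 = (-4*1/4*6)/(-14) + 138 = -1*6*(-1/14) + 138 = -6*(-1/14) + 138 = 3/7 + 138 = 969/7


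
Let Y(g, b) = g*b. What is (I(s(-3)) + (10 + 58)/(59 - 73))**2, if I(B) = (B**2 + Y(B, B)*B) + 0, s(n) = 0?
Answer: 1156/49 ≈ 23.592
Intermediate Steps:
Y(g, b) = b*g
I(B) = B**2 + B**3 (I(B) = (B**2 + (B*B)*B) + 0 = (B**2 + B**2*B) + 0 = (B**2 + B**3) + 0 = B**2 + B**3)
(I(s(-3)) + (10 + 58)/(59 - 73))**2 = (0**2*(1 + 0) + (10 + 58)/(59 - 73))**2 = (0*1 + 68/(-14))**2 = (0 + 68*(-1/14))**2 = (0 - 34/7)**2 = (-34/7)**2 = 1156/49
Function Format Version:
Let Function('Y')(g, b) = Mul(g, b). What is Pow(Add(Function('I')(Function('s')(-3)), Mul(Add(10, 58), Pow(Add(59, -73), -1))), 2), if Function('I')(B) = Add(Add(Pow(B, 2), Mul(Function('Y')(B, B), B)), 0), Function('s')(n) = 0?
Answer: Rational(1156, 49) ≈ 23.592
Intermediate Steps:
Function('Y')(g, b) = Mul(b, g)
Function('I')(B) = Add(Pow(B, 2), Pow(B, 3)) (Function('I')(B) = Add(Add(Pow(B, 2), Mul(Mul(B, B), B)), 0) = Add(Add(Pow(B, 2), Mul(Pow(B, 2), B)), 0) = Add(Add(Pow(B, 2), Pow(B, 3)), 0) = Add(Pow(B, 2), Pow(B, 3)))
Pow(Add(Function('I')(Function('s')(-3)), Mul(Add(10, 58), Pow(Add(59, -73), -1))), 2) = Pow(Add(Mul(Pow(0, 2), Add(1, 0)), Mul(Add(10, 58), Pow(Add(59, -73), -1))), 2) = Pow(Add(Mul(0, 1), Mul(68, Pow(-14, -1))), 2) = Pow(Add(0, Mul(68, Rational(-1, 14))), 2) = Pow(Add(0, Rational(-34, 7)), 2) = Pow(Rational(-34, 7), 2) = Rational(1156, 49)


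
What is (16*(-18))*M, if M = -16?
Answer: 4608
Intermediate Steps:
(16*(-18))*M = (16*(-18))*(-16) = -288*(-16) = 4608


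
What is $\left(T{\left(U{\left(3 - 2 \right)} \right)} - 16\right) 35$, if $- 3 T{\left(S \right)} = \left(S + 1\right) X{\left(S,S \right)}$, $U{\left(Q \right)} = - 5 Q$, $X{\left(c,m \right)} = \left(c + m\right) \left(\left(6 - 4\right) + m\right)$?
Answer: $840$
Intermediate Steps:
$X{\left(c,m \right)} = \left(2 + m\right) \left(c + m\right)$ ($X{\left(c,m \right)} = \left(c + m\right) \left(2 + m\right) = \left(2 + m\right) \left(c + m\right)$)
$T{\left(S \right)} = - \frac{\left(1 + S\right) \left(2 S^{2} + 4 S\right)}{3}$ ($T{\left(S \right)} = - \frac{\left(S + 1\right) \left(S^{2} + 2 S + 2 S + S S\right)}{3} = - \frac{\left(1 + S\right) \left(S^{2} + 2 S + 2 S + S^{2}\right)}{3} = - \frac{\left(1 + S\right) \left(2 S^{2} + 4 S\right)}{3}$)
$\left(T{\left(U{\left(3 - 2 \right)} \right)} - 16\right) 35 = \left(- \frac{2 \left(- 5 \left(3 - 2\right)\right) \left(1 - 5 \left(3 - 2\right)\right) \left(2 - 5 \left(3 - 2\right)\right)}{3} - 16\right) 35 = \left(- \frac{2 \left(\left(-5\right) 1\right) \left(1 - 5\right) \left(2 - 5\right)}{3} - 16\right) 35 = \left(\left(- \frac{2}{3}\right) \left(-5\right) \left(1 - 5\right) \left(2 - 5\right) - 16\right) 35 = \left(\left(- \frac{2}{3}\right) \left(-5\right) \left(-4\right) \left(-3\right) - 16\right) 35 = \left(40 - 16\right) 35 = 24 \cdot 35 = 840$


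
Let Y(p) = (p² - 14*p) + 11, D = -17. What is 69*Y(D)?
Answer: 37122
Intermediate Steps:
Y(p) = 11 + p² - 14*p
69*Y(D) = 69*(11 + (-17)² - 14*(-17)) = 69*(11 + 289 + 238) = 69*538 = 37122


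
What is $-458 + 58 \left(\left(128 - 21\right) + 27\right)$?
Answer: $7314$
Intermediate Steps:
$-458 + 58 \left(\left(128 - 21\right) + 27\right) = -458 + 58 \left(107 + 27\right) = -458 + 58 \cdot 134 = -458 + 7772 = 7314$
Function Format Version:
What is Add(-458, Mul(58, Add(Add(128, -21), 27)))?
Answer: 7314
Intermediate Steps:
Add(-458, Mul(58, Add(Add(128, -21), 27))) = Add(-458, Mul(58, Add(107, 27))) = Add(-458, Mul(58, 134)) = Add(-458, 7772) = 7314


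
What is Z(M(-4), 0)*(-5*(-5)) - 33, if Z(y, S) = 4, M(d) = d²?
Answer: 67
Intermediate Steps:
Z(M(-4), 0)*(-5*(-5)) - 33 = 4*(-5*(-5)) - 33 = 4*25 - 33 = 100 - 33 = 67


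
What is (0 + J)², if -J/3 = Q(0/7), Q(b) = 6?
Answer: 324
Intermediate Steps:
J = -18 (J = -3*6 = -18)
(0 + J)² = (0 - 18)² = (-18)² = 324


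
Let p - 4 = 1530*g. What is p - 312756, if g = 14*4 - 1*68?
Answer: -331112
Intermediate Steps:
g = -12 (g = 56 - 68 = -12)
p = -18356 (p = 4 + 1530*(-12) = 4 - 18360 = -18356)
p - 312756 = -18356 - 312756 = -331112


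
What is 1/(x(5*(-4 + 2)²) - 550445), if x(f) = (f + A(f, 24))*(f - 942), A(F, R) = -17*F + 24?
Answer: -1/277533 ≈ -3.6032e-6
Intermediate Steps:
A(F, R) = 24 - 17*F
x(f) = (-942 + f)*(24 - 16*f) (x(f) = (f + (24 - 17*f))*(f - 942) = (24 - 16*f)*(-942 + f) = (-942 + f)*(24 - 16*f))
1/(x(5*(-4 + 2)²) - 550445) = 1/((-22608 - 16*25*(-4 + 2)⁴ + 15096*(5*(-4 + 2)²)) - 550445) = 1/((-22608 - 16*(5*(-2)²)² + 15096*(5*(-2)²)) - 550445) = 1/((-22608 - 16*(5*4)² + 15096*(5*4)) - 550445) = 1/((-22608 - 16*20² + 15096*20) - 550445) = 1/((-22608 - 16*400 + 301920) - 550445) = 1/((-22608 - 6400 + 301920) - 550445) = 1/(272912 - 550445) = 1/(-277533) = -1/277533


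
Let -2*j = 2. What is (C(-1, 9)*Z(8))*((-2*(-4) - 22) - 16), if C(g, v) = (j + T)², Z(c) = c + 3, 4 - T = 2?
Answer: -330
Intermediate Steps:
j = -1 (j = -½*2 = -1)
T = 2 (T = 4 - 1*2 = 4 - 2 = 2)
Z(c) = 3 + c
C(g, v) = 1 (C(g, v) = (-1 + 2)² = 1² = 1)
(C(-1, 9)*Z(8))*((-2*(-4) - 22) - 16) = (1*(3 + 8))*((-2*(-4) - 22) - 16) = (1*11)*((8 - 22) - 16) = 11*(-14 - 16) = 11*(-30) = -330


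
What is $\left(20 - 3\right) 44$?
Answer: $748$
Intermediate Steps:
$\left(20 - 3\right) 44 = 17 \cdot 44 = 748$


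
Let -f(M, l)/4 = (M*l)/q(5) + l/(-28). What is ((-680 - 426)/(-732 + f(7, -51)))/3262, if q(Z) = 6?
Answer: 553/817597 ≈ 0.00067637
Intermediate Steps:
f(M, l) = l/7 - 2*M*l/3 (f(M, l) = -4*((M*l)/6 + l/(-28)) = -4*((M*l)*(1/6) + l*(-1/28)) = -4*(M*l/6 - l/28) = -4*(-l/28 + M*l/6) = l/7 - 2*M*l/3)
((-680 - 426)/(-732 + f(7, -51)))/3262 = ((-680 - 426)/(-732 + (1/21)*(-51)*(3 - 14*7)))/3262 = -1106/(-732 + (1/21)*(-51)*(3 - 98))*(1/3262) = -1106/(-732 + (1/21)*(-51)*(-95))*(1/3262) = -1106/(-732 + 1615/7)*(1/3262) = -1106/(-3509/7)*(1/3262) = -1106*(-7/3509)*(1/3262) = (7742/3509)*(1/3262) = 553/817597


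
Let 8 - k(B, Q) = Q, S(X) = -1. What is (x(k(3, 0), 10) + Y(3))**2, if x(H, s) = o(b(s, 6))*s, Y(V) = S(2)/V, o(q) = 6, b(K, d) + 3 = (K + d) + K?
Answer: 32041/9 ≈ 3560.1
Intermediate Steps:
b(K, d) = -3 + d + 2*K (b(K, d) = -3 + ((K + d) + K) = -3 + (d + 2*K) = -3 + d + 2*K)
Y(V) = -1/V
k(B, Q) = 8 - Q
x(H, s) = 6*s
(x(k(3, 0), 10) + Y(3))**2 = (6*10 - 1/3)**2 = (60 - 1*1/3)**2 = (60 - 1/3)**2 = (179/3)**2 = 32041/9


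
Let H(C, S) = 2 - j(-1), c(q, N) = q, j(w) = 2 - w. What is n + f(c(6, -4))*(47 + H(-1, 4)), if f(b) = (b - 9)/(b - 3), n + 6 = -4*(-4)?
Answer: -36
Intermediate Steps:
n = 10 (n = -6 - 4*(-4) = -6 + 16 = 10)
f(b) = (-9 + b)/(-3 + b)
H(C, S) = -1 (H(C, S) = 2 - (2 - 1*(-1)) = 2 - (2 + 1) = 2 - 1*3 = 2 - 3 = -1)
n + f(c(6, -4))*(47 + H(-1, 4)) = 10 + ((-9 + 6)/(-3 + 6))*(47 - 1) = 10 + (-3/3)*46 = 10 + ((1/3)*(-3))*46 = 10 - 1*46 = 10 - 46 = -36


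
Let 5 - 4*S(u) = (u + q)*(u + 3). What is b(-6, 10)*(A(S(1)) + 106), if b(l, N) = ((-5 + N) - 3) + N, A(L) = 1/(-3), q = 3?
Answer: 1268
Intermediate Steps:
S(u) = 5/4 - (3 + u)**2/4 (S(u) = 5/4 - (u + 3)*(u + 3)/4 = 5/4 - (3 + u)*(3 + u)/4 = 5/4 - (3 + u)**2/4)
A(L) = -1/3
b(l, N) = -8 + 2*N (b(l, N) = (-8 + N) + N = -8 + 2*N)
b(-6, 10)*(A(S(1)) + 106) = (-8 + 2*10)*(-1/3 + 106) = (-8 + 20)*(317/3) = 12*(317/3) = 1268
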